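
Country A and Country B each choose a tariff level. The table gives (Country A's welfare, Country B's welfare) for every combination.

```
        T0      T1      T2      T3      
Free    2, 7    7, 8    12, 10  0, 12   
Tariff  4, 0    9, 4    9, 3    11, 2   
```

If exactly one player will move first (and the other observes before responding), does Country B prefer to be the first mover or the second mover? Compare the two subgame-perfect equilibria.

If Country A leads: Country B's best replies are Free→T3, Tariff→T1; Country A's induced payoffs 0, 9; outcome (Tariff, T1), payoffs (9, 4).
If Country B leads: Country A's best replies are T0→Tariff, T1→Tariff, T2→Free, T3→Tariff; Country B's induced payoffs 0, 4, 10, 2; outcome (Free, T2), payoffs (12, 10).
Country B gets 10 moving first and 4 moving second, so Country B prefers to move first.

first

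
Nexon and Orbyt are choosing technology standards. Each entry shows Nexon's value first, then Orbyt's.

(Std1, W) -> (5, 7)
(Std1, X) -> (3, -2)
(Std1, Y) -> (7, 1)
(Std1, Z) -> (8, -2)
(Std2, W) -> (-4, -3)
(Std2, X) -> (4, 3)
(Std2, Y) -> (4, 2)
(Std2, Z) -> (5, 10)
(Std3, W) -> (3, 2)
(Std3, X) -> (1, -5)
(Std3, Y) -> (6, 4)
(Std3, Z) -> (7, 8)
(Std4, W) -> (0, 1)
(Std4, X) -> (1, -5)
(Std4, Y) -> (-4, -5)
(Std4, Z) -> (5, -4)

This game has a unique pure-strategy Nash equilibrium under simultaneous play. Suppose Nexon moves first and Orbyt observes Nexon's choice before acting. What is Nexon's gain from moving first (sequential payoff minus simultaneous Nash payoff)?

2

Solve by backward induction (Nexon leads).
- Std1: Orbyt compares 7, -2, 1, -2 and picks W; Nexon would get 5.
- Std2: Orbyt compares -3, 3, 2, 10 and picks Z; Nexon would get 5.
- Std3: Orbyt compares 2, -5, 4, 8 and picks Z; Nexon would get 7.
- Std4: Orbyt compares 1, -5, -5, -4 and picks W; Nexon would get 0.
Among 5, 5, 7, 0, the best is 7 at Std3. Subgame-perfect outcome: (Std3, Z) with payoffs (7, 8).
For the simultaneous game, intersect best replies.
Nexon's best replies: W→Std1; X→Std2; Y→Std1; Z→Std1.
Orbyt's best replies: Std1→W; Std2→Z; Std3→Z; Std4→W.
The unique mutual best reply is (Std1, W), giving (5, 7).
Nexon's commitment gain: 7 − 5 = 2.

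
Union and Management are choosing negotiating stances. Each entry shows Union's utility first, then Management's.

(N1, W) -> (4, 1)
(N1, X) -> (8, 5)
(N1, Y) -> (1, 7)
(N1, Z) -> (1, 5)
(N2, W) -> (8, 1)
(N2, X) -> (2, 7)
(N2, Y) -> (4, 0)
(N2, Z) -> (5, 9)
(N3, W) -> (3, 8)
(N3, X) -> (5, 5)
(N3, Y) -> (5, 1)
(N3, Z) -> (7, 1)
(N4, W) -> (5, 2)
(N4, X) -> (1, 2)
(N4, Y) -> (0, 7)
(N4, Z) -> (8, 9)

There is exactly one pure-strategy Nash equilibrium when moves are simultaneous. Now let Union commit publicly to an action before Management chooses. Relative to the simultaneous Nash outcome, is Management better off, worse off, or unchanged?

unchanged

Management best-responds to each possible Union move:
- N1 → Management plays Y (best of 1, 5, 7, 5); Union gets 1.
- N2 → Management plays Z (best of 1, 7, 0, 9); Union gets 5.
- N3 → Management plays W (best of 8, 5, 1, 1); Union gets 3.
- N4 → Management plays Z (best of 2, 2, 7, 9); Union gets 8.
Union's induced payoffs are 1, 5, 3, 8, so Union commits to N4. Subgame-perfect outcome: (N4, Z) with payoffs (8, 9).
Under simultaneous play:
Union's best replies: W→N2; X→N1; Y→N3; Z→N4.
Management's best replies: N1→Y; N2→Z; N3→W; N4→Z.
Only (N4, Z) has each player best-responding; Nash payoffs (8, 9).
Management earns 9 sequentially versus 9 at the Nash outcome: unchanged.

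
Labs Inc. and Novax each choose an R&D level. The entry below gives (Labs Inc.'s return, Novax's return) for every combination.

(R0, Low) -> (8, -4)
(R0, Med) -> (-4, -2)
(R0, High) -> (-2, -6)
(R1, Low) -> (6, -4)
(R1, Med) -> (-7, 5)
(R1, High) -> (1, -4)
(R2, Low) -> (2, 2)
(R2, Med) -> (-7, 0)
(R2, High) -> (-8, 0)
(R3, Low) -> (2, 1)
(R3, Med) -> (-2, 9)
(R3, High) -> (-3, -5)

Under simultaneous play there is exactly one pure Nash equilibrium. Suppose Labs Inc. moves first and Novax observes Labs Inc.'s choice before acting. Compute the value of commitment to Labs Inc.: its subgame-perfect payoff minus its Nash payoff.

Solve by backward induction (Labs Inc. leads).
- R0: BR = Med, leader payoff -4.
- R1: BR = Med, leader payoff -7.
- R2: BR = Low, leader payoff 2.
- R3: BR = Med, leader payoff -2.
Among -4, -7, 2, -2, the best is 2 at R2. Subgame-perfect outcome: (R2, Low) with payoffs (2, 2).
For the simultaneous game, intersect best replies.
Labs Inc.'s best replies: Low→R0; Med→R3; High→R1.
Novax's best replies: R0→Med; R1→Med; R2→Low; R3→Med.
The unique mutual best reply is (R3, Med), giving (-2, 9).
Labs Inc.'s commitment gain: 2 − -2 = 4.

4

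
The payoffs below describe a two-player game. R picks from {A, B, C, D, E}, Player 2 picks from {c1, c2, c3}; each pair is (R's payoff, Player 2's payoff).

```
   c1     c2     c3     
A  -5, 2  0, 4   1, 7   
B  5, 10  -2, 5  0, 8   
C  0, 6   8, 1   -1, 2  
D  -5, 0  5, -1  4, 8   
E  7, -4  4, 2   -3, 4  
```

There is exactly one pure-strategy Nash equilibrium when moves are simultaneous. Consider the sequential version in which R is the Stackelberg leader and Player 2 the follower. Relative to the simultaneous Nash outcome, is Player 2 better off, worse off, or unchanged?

Backward induction with R moving first.
- A: BR = c3, leader payoff 1.
- B: BR = c1, leader payoff 5.
- C: BR = c1, leader payoff 0.
- D: BR = c3, leader payoff 4.
- E: BR = c3, leader payoff -3.
Among 1, 5, 0, 4, -3, the best is 5 at B. Subgame-perfect outcome: (B, c1) with payoffs (5, 10).
For the simultaneous game, intersect best replies.
R's best replies: c1→E; c2→C; c3→D.
Player 2's best replies: A→c3; B→c1; C→c1; D→c3; E→c3.
The unique mutual best reply is (D, c3), giving (4, 8).
Player 2 earns 10 sequentially versus 8 at the Nash outcome: better off.

better off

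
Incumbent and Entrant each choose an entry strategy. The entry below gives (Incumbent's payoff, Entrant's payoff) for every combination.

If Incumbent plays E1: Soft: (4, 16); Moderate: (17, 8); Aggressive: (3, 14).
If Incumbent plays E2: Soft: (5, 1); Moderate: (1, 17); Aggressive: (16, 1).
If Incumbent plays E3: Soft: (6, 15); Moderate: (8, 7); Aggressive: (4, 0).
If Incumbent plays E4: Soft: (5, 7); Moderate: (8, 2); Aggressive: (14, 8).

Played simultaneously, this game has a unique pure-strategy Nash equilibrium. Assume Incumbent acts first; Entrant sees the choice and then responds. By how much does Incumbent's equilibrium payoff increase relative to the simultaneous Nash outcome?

8

Solve by backward induction (Incumbent leads).
- E1: Entrant compares 16, 8, 14 and picks Soft; Incumbent would get 4.
- E2: Entrant compares 1, 17, 1 and picks Moderate; Incumbent would get 1.
- E3: Entrant compares 15, 7, 0 and picks Soft; Incumbent would get 6.
- E4: Entrant compares 7, 2, 8 and picks Aggressive; Incumbent would get 14.
Among 4, 1, 6, 14, the best is 14 at E4. Subgame-perfect outcome: (E4, Aggressive) with payoffs (14, 8).
For the simultaneous game, intersect best replies.
Incumbent's best replies: Soft→E3; Moderate→E1; Aggressive→E2.
Entrant's best replies: E1→Soft; E2→Moderate; E3→Soft; E4→Aggressive.
The unique mutual best reply is (E3, Soft), giving (6, 15).
Incumbent's commitment gain: 14 − 6 = 8.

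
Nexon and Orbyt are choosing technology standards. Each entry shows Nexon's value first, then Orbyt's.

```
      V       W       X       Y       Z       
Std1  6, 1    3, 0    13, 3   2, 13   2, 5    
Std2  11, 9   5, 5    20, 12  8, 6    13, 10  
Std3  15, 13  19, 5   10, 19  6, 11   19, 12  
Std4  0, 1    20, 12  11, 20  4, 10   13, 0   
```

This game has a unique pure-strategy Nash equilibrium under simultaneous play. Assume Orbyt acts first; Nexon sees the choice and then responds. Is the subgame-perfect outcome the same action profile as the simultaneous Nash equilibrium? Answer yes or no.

no

Nexon best-responds to each possible Orbyt move:
- V → Nexon plays Std3 (best of 6, 11, 15, 0); Orbyt gets 13.
- W → Nexon plays Std4 (best of 3, 5, 19, 20); Orbyt gets 12.
- X → Nexon plays Std2 (best of 13, 20, 10, 11); Orbyt gets 12.
- Y → Nexon plays Std2 (best of 2, 8, 6, 4); Orbyt gets 6.
- Z → Nexon plays Std3 (best of 2, 13, 19, 13); Orbyt gets 12.
Orbyt's induced payoffs are 13, 12, 12, 6, 12, so Orbyt commits to V. Subgame-perfect outcome: (Std3, V) with payoffs (15, 13).
Under simultaneous play:
Nexon's best replies: V→Std3; W→Std4; X→Std2; Y→Std2; Z→Std3.
Orbyt's best replies: Std1→Y; Std2→X; Std3→X; Std4→X.
The unique mutual best reply is (Std2, X), giving (20, 12).
Sequential outcome (Std3, V) differs from the Nash profile (Std2, X).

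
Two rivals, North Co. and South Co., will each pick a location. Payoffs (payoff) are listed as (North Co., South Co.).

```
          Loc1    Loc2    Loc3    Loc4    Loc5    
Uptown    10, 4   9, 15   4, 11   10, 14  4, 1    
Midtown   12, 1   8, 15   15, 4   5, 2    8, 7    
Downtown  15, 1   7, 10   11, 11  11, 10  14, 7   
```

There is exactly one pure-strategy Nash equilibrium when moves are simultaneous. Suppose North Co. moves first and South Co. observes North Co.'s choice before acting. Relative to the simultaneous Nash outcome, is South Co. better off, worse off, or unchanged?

worse off

South Co. best-responds to each possible North Co. move:
- Uptown: South Co. compares 4, 15, 11, 14, 1 and picks Loc2; North Co. would get 9.
- Midtown: South Co. compares 1, 15, 4, 2, 7 and picks Loc2; North Co. would get 8.
- Downtown: South Co. compares 1, 10, 11, 10, 7 and picks Loc3; North Co. would get 11.
Among 9, 8, 11, the best is 11 at Downtown. Subgame-perfect outcome: (Downtown, Loc3) with payoffs (11, 11).
Now find the simultaneous Nash equilibrium.
North Co.'s best replies: Loc1→Downtown; Loc2→Uptown; Loc3→Midtown; Loc4→Downtown; Loc5→Downtown.
South Co.'s best replies: Uptown→Loc2; Midtown→Loc2; Downtown→Loc3.
Only (Uptown, Loc2) has each player best-responding; Nash payoffs (9, 15).
South Co. earns 11 sequentially versus 15 at the Nash outcome: worse off.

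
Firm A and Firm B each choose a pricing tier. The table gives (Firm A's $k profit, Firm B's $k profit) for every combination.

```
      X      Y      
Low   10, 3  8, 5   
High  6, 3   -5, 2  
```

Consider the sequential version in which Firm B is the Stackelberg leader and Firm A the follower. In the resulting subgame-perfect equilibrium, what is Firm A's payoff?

8

Work backward from Firm A's decision.
- X: Firm A compares 10, 6 and picks Low; Firm B would get 3.
- Y: Firm A compares 8, -5 and picks Low; Firm B would get 5.
Among 3, 5, the best is 5 at Y. Subgame-perfect outcome: (Low, Y) with payoffs (8, 5).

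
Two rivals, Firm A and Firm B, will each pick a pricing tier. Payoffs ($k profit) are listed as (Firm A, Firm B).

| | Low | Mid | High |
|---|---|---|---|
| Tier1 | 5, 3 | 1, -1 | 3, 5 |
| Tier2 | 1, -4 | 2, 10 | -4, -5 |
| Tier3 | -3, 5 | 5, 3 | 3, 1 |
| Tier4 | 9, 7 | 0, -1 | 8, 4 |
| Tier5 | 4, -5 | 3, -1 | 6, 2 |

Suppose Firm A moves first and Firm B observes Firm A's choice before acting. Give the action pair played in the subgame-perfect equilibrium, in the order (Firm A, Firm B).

Solve by backward induction (Firm A leads).
- Tier1 → Firm B plays High (best of 3, -1, 5); Firm A gets 3.
- Tier2 → Firm B plays Mid (best of -4, 10, -5); Firm A gets 2.
- Tier3 → Firm B plays Low (best of 5, 3, 1); Firm A gets -3.
- Tier4 → Firm B plays Low (best of 7, -1, 4); Firm A gets 9.
- Tier5 → Firm B plays High (best of -5, -1, 2); Firm A gets 6.
Firm A's induced payoffs are 3, 2, -3, 9, 6, so Firm A commits to Tier4. Subgame-perfect outcome: (Tier4, Low) with payoffs (9, 7).

(Tier4, Low)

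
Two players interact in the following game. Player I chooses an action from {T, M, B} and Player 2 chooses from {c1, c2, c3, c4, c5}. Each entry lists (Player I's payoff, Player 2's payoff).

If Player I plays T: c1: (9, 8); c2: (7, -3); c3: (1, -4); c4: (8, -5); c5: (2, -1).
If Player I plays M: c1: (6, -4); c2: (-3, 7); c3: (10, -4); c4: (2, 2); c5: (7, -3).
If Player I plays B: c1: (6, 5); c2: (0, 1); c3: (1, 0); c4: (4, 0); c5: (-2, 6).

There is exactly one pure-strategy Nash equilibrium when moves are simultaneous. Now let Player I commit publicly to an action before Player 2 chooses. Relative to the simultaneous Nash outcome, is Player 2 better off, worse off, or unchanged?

Solve by backward induction (Player I leads).
- T → Player 2 plays c1 (best of 8, -3, -4, -5, -1); Player I gets 9.
- M → Player 2 plays c2 (best of -4, 7, -4, 2, -3); Player I gets -3.
- B → Player 2 plays c5 (best of 5, 1, 0, 0, 6); Player I gets -2.
Maximizing over 9, -3, -2, Player I chooses T. Subgame-perfect outcome: (T, c1) with payoffs (9, 8).
Under simultaneous play:
Player I's best replies: c1→T; c2→T; c3→M; c4→T; c5→M.
Player 2's best replies: T→c1; M→c2; B→c5.
The unique mutual best reply is (T, c1), giving (9, 8).
Player 2 earns 8 sequentially versus 8 at the Nash outcome: unchanged.

unchanged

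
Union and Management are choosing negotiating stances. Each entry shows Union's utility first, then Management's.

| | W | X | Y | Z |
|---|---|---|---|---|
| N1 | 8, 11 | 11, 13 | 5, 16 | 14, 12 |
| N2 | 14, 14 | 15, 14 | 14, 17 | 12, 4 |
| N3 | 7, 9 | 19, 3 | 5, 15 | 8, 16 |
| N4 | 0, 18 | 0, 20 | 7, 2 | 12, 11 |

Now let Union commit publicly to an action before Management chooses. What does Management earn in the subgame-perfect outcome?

Work backward from Management's decision.
- N1: BR = Y, leader payoff 5.
- N2: BR = Y, leader payoff 14.
- N3: BR = Z, leader payoff 8.
- N4: BR = X, leader payoff 0.
Maximizing over 5, 14, 8, 0, Union chooses N2. Subgame-perfect outcome: (N2, Y) with payoffs (14, 17).

17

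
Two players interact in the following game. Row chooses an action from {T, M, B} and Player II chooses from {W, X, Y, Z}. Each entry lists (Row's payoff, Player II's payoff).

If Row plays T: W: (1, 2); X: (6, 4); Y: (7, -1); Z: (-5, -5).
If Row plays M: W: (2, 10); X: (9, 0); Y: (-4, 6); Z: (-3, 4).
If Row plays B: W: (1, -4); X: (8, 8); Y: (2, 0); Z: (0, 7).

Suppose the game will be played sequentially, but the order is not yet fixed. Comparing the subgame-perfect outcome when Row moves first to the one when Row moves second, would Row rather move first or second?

first

If Row leads: Player II's best replies are T→X, M→W, B→X; Row's induced payoffs 6, 2, 8; outcome (B, X), payoffs (8, 8).
If Player II leads: Row's best replies are W→M, X→M, Y→T, Z→B; Player II's induced payoffs 10, 0, -1, 7; outcome (M, W), payoffs (2, 10).
Row gets 8 moving first and 2 moving second, so Row prefers to move first.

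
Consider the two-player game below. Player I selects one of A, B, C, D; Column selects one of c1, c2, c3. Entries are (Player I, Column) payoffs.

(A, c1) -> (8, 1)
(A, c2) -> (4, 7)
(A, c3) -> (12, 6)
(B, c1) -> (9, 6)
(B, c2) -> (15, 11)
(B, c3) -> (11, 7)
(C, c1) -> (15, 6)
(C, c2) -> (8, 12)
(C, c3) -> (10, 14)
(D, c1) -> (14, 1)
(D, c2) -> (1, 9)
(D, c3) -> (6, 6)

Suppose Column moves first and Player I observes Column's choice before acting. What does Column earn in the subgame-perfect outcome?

Work backward from Player I's decision.
- c1: Player I compares 8, 9, 15, 14 and picks C; Column would get 6.
- c2: Player I compares 4, 15, 8, 1 and picks B; Column would get 11.
- c3: Player I compares 12, 11, 10, 6 and picks A; Column would get 6.
Column's induced payoffs are 6, 11, 6, so Column commits to c2. Subgame-perfect outcome: (B, c2) with payoffs (15, 11).

11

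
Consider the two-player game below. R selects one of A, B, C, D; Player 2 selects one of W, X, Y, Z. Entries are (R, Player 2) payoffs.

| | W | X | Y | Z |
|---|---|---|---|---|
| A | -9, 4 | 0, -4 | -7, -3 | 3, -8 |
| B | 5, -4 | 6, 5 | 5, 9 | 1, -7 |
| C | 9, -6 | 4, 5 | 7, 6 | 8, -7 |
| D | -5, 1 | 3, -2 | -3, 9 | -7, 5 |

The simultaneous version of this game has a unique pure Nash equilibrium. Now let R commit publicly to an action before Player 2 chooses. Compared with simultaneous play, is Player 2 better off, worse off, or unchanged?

unchanged

Backward induction with R moving first.
- A: BR = W, leader payoff -9.
- B: BR = Y, leader payoff 5.
- C: BR = Y, leader payoff 7.
- D: BR = Y, leader payoff -3.
Maximizing over -9, 5, 7, -3, R chooses C. Subgame-perfect outcome: (C, Y) with payoffs (7, 6).
For the simultaneous game, intersect best replies.
R's best replies: W→C; X→B; Y→C; Z→C.
Player 2's best replies: A→W; B→Y; C→Y; D→Y.
The unique mutual best reply is (C, Y), giving (7, 6).
Player 2 earns 6 sequentially versus 6 at the Nash outcome: unchanged.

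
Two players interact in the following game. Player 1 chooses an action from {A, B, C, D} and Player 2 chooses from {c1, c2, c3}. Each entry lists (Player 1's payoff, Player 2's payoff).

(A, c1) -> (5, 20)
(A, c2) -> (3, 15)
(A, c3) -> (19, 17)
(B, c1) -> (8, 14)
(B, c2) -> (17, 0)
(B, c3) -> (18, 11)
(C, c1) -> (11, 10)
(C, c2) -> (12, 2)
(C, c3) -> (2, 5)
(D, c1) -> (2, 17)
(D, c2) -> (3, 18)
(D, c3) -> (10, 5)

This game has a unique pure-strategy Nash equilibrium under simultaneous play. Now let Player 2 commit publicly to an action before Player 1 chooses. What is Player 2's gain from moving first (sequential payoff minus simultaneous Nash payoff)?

7

Backward induction with Player 2 moving first.
- c1: BR = C, leader payoff 10.
- c2: BR = B, leader payoff 0.
- c3: BR = A, leader payoff 17.
Maximizing over 10, 0, 17, Player 2 chooses c3. Subgame-perfect outcome: (A, c3) with payoffs (19, 17).
Now find the simultaneous Nash equilibrium.
Player 1's best replies: c1→C; c2→B; c3→A.
Player 2's best replies: A→c1; B→c1; C→c1; D→c2.
Only (C, c1) has each player best-responding; Nash payoffs (11, 10).
Player 2's commitment gain: 17 − 10 = 7.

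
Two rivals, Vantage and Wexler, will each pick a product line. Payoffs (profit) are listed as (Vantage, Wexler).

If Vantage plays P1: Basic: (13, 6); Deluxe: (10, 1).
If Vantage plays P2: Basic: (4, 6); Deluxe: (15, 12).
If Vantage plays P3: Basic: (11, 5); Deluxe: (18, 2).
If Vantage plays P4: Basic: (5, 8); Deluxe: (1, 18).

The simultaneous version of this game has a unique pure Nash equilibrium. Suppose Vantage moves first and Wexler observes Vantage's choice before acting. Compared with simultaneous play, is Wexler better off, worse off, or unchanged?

Backward induction with Vantage moving first.
- P1: Wexler compares 6, 1 and picks Basic; Vantage would get 13.
- P2: Wexler compares 6, 12 and picks Deluxe; Vantage would get 15.
- P3: Wexler compares 5, 2 and picks Basic; Vantage would get 11.
- P4: Wexler compares 8, 18 and picks Deluxe; Vantage would get 1.
Maximizing over 13, 15, 11, 1, Vantage chooses P2. Subgame-perfect outcome: (P2, Deluxe) with payoffs (15, 12).
Now find the simultaneous Nash equilibrium.
Vantage's best replies: Basic→P1; Deluxe→P3.
Wexler's best replies: P1→Basic; P2→Deluxe; P3→Basic; P4→Deluxe.
Only (P1, Basic) has each player best-responding; Nash payoffs (13, 6).
Wexler earns 12 sequentially versus 6 at the Nash outcome: better off.

better off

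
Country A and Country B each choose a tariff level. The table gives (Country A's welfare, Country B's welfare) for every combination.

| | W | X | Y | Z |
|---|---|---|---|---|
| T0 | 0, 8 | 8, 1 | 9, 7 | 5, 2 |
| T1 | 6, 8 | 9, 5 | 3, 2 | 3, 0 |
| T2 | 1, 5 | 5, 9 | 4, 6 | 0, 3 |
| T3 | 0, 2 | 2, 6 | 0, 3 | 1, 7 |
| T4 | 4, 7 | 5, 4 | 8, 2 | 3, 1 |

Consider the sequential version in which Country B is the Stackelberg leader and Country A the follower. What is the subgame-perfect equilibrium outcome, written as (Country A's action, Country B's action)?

Country A best-responds to each possible Country B move:
- W: BR = T1, leader payoff 8.
- X: BR = T1, leader payoff 5.
- Y: BR = T0, leader payoff 7.
- Z: BR = T0, leader payoff 2.
Country B's induced payoffs are 8, 5, 7, 2, so Country B commits to W. Subgame-perfect outcome: (T1, W) with payoffs (6, 8).

(T1, W)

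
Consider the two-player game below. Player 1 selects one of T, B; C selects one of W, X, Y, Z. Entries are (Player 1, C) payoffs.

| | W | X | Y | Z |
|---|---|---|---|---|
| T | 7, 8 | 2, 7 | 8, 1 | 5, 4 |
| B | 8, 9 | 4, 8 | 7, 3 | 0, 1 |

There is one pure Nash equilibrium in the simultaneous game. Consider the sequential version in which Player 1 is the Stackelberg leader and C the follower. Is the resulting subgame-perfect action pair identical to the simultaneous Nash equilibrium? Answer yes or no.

C best-responds to each possible Player 1 move:
- T → C plays W (best of 8, 7, 1, 4); Player 1 gets 7.
- B → C plays W (best of 9, 8, 3, 1); Player 1 gets 8.
Player 1's induced payoffs are 7, 8, so Player 1 commits to B. Subgame-perfect outcome: (B, W) with payoffs (8, 9).
For the simultaneous game, intersect best replies.
Player 1's best replies: W→B; X→B; Y→T; Z→T.
C's best replies: T→W; B→W.
The unique mutual best reply is (B, W), giving (8, 9).
Sequential outcome (B, W) coincides with the Nash profile (B, W).

yes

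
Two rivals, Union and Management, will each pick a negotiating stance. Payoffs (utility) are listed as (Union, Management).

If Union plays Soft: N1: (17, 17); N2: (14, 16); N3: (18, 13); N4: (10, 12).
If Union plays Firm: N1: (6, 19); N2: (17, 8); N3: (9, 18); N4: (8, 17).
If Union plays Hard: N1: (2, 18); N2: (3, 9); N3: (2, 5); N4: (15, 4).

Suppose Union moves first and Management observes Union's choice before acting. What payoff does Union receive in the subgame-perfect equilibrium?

Backward induction with Union moving first.
- Soft: Management compares 17, 16, 13, 12 and picks N1; Union would get 17.
- Firm: Management compares 19, 8, 18, 17 and picks N1; Union would get 6.
- Hard: Management compares 18, 9, 5, 4 and picks N1; Union would get 2.
Union's induced payoffs are 17, 6, 2, so Union commits to Soft. Subgame-perfect outcome: (Soft, N1) with payoffs (17, 17).

17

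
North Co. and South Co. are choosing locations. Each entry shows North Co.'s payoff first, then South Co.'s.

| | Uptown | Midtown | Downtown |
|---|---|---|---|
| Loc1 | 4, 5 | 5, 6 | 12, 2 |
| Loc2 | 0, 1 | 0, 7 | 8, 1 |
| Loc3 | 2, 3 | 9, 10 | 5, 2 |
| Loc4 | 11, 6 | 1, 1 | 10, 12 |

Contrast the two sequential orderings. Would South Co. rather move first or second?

second

If North Co. leads: South Co.'s best replies are Loc1→Midtown, Loc2→Midtown, Loc3→Midtown, Loc4→Downtown; North Co.'s induced payoffs 5, 0, 9, 10; outcome (Loc4, Downtown), payoffs (10, 12).
If South Co. leads: North Co.'s best replies are Uptown→Loc4, Midtown→Loc3, Downtown→Loc1; South Co.'s induced payoffs 6, 10, 2; outcome (Loc3, Midtown), payoffs (9, 10).
South Co. gets 10 moving first and 12 moving second, so South Co. prefers to move second.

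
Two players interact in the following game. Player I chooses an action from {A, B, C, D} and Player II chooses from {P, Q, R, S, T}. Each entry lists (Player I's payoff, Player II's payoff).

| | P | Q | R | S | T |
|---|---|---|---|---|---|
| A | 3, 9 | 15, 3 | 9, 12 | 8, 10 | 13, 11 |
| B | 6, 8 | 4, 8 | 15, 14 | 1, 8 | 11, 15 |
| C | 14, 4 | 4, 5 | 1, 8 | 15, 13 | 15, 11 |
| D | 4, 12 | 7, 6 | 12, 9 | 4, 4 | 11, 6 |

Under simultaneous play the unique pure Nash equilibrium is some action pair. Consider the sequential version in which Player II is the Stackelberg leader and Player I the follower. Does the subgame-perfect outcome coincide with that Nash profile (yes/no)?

Backward induction with Player II moving first.
- P: Player I compares 3, 6, 14, 4 and picks C; Player II would get 4.
- Q: Player I compares 15, 4, 4, 7 and picks A; Player II would get 3.
- R: Player I compares 9, 15, 1, 12 and picks B; Player II would get 14.
- S: Player I compares 8, 1, 15, 4 and picks C; Player II would get 13.
- T: Player I compares 13, 11, 15, 11 and picks C; Player II would get 11.
Maximizing over 4, 3, 14, 13, 11, Player II chooses R. Subgame-perfect outcome: (B, R) with payoffs (15, 14).
For the simultaneous game, intersect best replies.
Player I's best replies: P→C; Q→A; R→B; S→C; T→C.
Player II's best replies: A→R; B→T; C→S; D→P.
Only (C, S) has each player best-responding; Nash payoffs (15, 13).
Sequential outcome (B, R) differs from the Nash profile (C, S).

no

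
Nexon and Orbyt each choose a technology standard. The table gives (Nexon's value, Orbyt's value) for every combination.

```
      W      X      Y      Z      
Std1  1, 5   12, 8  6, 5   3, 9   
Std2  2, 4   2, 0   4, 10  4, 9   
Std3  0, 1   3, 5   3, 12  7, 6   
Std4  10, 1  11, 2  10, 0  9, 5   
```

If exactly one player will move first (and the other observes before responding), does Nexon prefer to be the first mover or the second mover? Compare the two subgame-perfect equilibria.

If Nexon leads: Orbyt's best replies are Std1→Z, Std2→Y, Std3→Y, Std4→Z; Nexon's induced payoffs 3, 4, 3, 9; outcome (Std4, Z), payoffs (9, 5).
If Orbyt leads: Nexon's best replies are W→Std4, X→Std1, Y→Std4, Z→Std4; Orbyt's induced payoffs 1, 8, 0, 5; outcome (Std1, X), payoffs (12, 8).
Nexon gets 9 moving first and 12 moving second, so Nexon prefers to move second.

second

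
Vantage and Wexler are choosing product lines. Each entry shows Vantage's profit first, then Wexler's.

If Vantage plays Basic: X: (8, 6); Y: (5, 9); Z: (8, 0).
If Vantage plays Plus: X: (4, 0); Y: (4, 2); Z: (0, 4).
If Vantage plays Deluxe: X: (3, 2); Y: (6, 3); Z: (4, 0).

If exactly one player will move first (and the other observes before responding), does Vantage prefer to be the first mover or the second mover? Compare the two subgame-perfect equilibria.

second

If Vantage leads: Wexler's best replies are Basic→Y, Plus→Z, Deluxe→Y; Vantage's induced payoffs 5, 0, 6; outcome (Deluxe, Y), payoffs (6, 3).
If Wexler leads: Vantage's best replies are X→Basic, Y→Deluxe, Z→Basic; Wexler's induced payoffs 6, 3, 0; outcome (Basic, X), payoffs (8, 6).
Vantage gets 6 moving first and 8 moving second, so Vantage prefers to move second.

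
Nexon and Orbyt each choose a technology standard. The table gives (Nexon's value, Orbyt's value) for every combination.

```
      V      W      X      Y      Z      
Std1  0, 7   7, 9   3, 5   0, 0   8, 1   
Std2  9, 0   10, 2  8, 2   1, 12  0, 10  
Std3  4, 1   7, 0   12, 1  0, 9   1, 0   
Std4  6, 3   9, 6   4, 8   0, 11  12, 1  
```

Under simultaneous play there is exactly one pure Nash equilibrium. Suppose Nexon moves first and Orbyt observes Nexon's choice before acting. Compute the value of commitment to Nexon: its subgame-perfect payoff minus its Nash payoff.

6

Backward induction with Nexon moving first.
- Std1 → Orbyt plays W (best of 7, 9, 5, 0, 1); Nexon gets 7.
- Std2 → Orbyt plays Y (best of 0, 2, 2, 12, 10); Nexon gets 1.
- Std3 → Orbyt plays Y (best of 1, 0, 1, 9, 0); Nexon gets 0.
- Std4 → Orbyt plays Y (best of 3, 6, 8, 11, 1); Nexon gets 0.
Among 7, 1, 0, 0, the best is 7 at Std1. Subgame-perfect outcome: (Std1, W) with payoffs (7, 9).
For the simultaneous game, intersect best replies.
Nexon's best replies: V→Std2; W→Std2; X→Std3; Y→Std2; Z→Std4.
Orbyt's best replies: Std1→W; Std2→Y; Std3→Y; Std4→Y.
Only (Std2, Y) has each player best-responding; Nash payoffs (1, 12).
Nexon's commitment gain: 7 − 1 = 6.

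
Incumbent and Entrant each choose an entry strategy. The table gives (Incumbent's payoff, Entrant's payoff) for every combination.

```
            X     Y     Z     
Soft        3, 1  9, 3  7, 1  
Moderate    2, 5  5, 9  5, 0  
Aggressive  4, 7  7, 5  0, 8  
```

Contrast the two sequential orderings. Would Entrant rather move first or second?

first

If Incumbent leads: Entrant's best replies are Soft→Y, Moderate→Y, Aggressive→Z; Incumbent's induced payoffs 9, 5, 0; outcome (Soft, Y), payoffs (9, 3).
If Entrant leads: Incumbent's best replies are X→Aggressive, Y→Soft, Z→Soft; Entrant's induced payoffs 7, 3, 1; outcome (Aggressive, X), payoffs (4, 7).
Entrant gets 7 moving first and 3 moving second, so Entrant prefers to move first.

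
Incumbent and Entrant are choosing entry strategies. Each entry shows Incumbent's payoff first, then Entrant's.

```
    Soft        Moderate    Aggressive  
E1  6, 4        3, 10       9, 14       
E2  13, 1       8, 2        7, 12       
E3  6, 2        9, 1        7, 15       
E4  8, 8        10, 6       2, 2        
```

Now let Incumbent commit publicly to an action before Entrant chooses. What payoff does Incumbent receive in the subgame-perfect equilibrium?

Solve by backward induction (Incumbent leads).
- E1 → Entrant plays Aggressive (best of 4, 10, 14); Incumbent gets 9.
- E2 → Entrant plays Aggressive (best of 1, 2, 12); Incumbent gets 7.
- E3 → Entrant plays Aggressive (best of 2, 1, 15); Incumbent gets 7.
- E4 → Entrant plays Soft (best of 8, 6, 2); Incumbent gets 8.
Among 9, 7, 7, 8, the best is 9 at E1. Subgame-perfect outcome: (E1, Aggressive) with payoffs (9, 14).

9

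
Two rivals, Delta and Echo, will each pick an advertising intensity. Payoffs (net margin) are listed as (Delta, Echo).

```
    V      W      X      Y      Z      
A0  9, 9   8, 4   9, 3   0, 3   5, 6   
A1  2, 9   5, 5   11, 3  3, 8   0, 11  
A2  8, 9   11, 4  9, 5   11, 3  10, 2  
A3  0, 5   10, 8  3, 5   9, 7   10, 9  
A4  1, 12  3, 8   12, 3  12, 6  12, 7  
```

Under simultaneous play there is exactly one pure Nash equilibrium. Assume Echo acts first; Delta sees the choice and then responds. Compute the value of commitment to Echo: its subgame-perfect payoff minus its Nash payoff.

Delta best-responds to each possible Echo move:
- V → Delta plays A0 (best of 9, 2, 8, 0, 1); Echo gets 9.
- W → Delta plays A2 (best of 8, 5, 11, 10, 3); Echo gets 4.
- X → Delta plays A4 (best of 9, 11, 9, 3, 12); Echo gets 3.
- Y → Delta plays A4 (best of 0, 3, 11, 9, 12); Echo gets 6.
- Z → Delta plays A4 (best of 5, 0, 10, 10, 12); Echo gets 7.
Among 9, 4, 3, 6, 7, the best is 9 at V. Subgame-perfect outcome: (A0, V) with payoffs (9, 9).
For the simultaneous game, intersect best replies.
Delta's best replies: V→A0; W→A2; X→A4; Y→A4; Z→A4.
Echo's best replies: A0→V; A1→Z; A2→V; A3→Z; A4→V.
Only (A0, V) has each player best-responding; Nash payoffs (9, 9).
Echo's commitment gain: 9 − 9 = 0.

0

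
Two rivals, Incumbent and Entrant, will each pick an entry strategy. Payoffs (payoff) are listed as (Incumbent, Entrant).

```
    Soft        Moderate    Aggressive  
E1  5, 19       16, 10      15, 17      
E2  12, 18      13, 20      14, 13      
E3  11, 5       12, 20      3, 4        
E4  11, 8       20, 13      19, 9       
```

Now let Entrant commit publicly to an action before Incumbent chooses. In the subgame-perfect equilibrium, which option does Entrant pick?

Soft

Solve by backward induction (Entrant leads).
- Soft → Incumbent plays E2 (best of 5, 12, 11, 11); Entrant gets 18.
- Moderate → Incumbent plays E4 (best of 16, 13, 12, 20); Entrant gets 13.
- Aggressive → Incumbent plays E4 (best of 15, 14, 3, 19); Entrant gets 9.
Maximizing over 18, 13, 9, Entrant chooses Soft. Subgame-perfect outcome: (E2, Soft) with payoffs (12, 18).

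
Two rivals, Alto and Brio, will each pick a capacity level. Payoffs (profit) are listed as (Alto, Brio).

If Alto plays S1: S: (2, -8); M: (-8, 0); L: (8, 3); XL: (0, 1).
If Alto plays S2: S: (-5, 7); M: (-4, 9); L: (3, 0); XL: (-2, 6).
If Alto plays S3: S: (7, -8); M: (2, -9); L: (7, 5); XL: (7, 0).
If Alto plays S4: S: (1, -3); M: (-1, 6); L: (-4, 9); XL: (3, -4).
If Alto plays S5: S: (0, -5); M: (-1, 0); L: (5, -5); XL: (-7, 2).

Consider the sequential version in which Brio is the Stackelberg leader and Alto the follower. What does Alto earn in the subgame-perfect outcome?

8

Work backward from Alto's decision.
- S → Alto plays S3 (best of 2, -5, 7, 1, 0); Brio gets -8.
- M → Alto plays S3 (best of -8, -4, 2, -1, -1); Brio gets -9.
- L → Alto plays S1 (best of 8, 3, 7, -4, 5); Brio gets 3.
- XL → Alto plays S3 (best of 0, -2, 7, 3, -7); Brio gets 0.
Among -8, -9, 3, 0, the best is 3 at L. Subgame-perfect outcome: (S1, L) with payoffs (8, 3).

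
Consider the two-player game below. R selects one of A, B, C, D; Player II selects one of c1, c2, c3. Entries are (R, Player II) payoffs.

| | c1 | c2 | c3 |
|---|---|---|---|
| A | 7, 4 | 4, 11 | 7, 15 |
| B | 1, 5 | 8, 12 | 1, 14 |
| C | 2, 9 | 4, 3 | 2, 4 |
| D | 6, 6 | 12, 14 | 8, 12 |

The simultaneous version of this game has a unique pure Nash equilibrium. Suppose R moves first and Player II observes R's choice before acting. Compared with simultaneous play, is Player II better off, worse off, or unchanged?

unchanged

Backward induction with R moving first.
- A: Player II compares 4, 11, 15 and picks c3; R would get 7.
- B: Player II compares 5, 12, 14 and picks c3; R would get 1.
- C: Player II compares 9, 3, 4 and picks c1; R would get 2.
- D: Player II compares 6, 14, 12 and picks c2; R would get 12.
R's induced payoffs are 7, 1, 2, 12, so R commits to D. Subgame-perfect outcome: (D, c2) with payoffs (12, 14).
Under simultaneous play:
R's best replies: c1→A; c2→D; c3→D.
Player II's best replies: A→c3; B→c3; C→c1; D→c2.
Only (D, c2) has each player best-responding; Nash payoffs (12, 14).
Player II earns 14 sequentially versus 14 at the Nash outcome: unchanged.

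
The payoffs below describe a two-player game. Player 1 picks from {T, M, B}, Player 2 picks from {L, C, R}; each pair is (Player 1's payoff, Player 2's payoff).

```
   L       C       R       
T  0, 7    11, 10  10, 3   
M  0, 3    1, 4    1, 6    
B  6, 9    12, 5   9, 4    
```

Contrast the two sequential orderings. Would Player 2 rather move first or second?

If Player 1 leads: Player 2's best replies are T→C, M→R, B→L; Player 1's induced payoffs 11, 1, 6; outcome (T, C), payoffs (11, 10).
If Player 2 leads: Player 1's best replies are L→B, C→B, R→T; Player 2's induced payoffs 9, 5, 3; outcome (B, L), payoffs (6, 9).
Player 2 gets 9 moving first and 10 moving second, so Player 2 prefers to move second.

second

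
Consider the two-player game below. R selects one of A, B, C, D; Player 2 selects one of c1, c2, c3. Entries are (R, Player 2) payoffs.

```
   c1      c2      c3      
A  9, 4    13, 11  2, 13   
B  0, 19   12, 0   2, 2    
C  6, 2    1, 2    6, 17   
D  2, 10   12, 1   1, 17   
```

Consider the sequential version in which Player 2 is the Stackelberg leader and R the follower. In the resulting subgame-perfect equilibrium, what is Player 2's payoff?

17

Work backward from R's decision.
- c1 → R plays A (best of 9, 0, 6, 2); Player 2 gets 4.
- c2 → R plays A (best of 13, 12, 1, 12); Player 2 gets 11.
- c3 → R plays C (best of 2, 2, 6, 1); Player 2 gets 17.
Maximizing over 4, 11, 17, Player 2 chooses c3. Subgame-perfect outcome: (C, c3) with payoffs (6, 17).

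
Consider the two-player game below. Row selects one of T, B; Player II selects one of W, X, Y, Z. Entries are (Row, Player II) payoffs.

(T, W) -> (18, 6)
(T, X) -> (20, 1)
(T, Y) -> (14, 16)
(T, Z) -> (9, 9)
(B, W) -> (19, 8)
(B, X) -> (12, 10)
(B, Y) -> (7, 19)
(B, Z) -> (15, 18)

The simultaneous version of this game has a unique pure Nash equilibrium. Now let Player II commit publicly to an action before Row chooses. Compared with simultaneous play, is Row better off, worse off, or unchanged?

better off

Solve by backward induction (Player II leads).
- W: Row compares 18, 19 and picks B; Player II would get 8.
- X: Row compares 20, 12 and picks T; Player II would get 1.
- Y: Row compares 14, 7 and picks T; Player II would get 16.
- Z: Row compares 9, 15 and picks B; Player II would get 18.
Among 8, 1, 16, 18, the best is 18 at Z. Subgame-perfect outcome: (B, Z) with payoffs (15, 18).
Under simultaneous play:
Row's best replies: W→B; X→T; Y→T; Z→B.
Player II's best replies: T→Y; B→Y.
The unique mutual best reply is (T, Y), giving (14, 16).
Row earns 15 sequentially versus 14 at the Nash outcome: better off.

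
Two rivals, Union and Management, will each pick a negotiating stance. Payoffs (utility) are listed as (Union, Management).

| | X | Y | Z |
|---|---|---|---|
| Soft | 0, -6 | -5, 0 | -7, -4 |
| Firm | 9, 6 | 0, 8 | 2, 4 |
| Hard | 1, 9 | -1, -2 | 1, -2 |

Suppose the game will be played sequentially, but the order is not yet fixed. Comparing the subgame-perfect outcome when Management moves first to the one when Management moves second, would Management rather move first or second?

second

If Union leads: Management's best replies are Soft→Y, Firm→Y, Hard→X; Union's induced payoffs -5, 0, 1; outcome (Hard, X), payoffs (1, 9).
If Management leads: Union's best replies are X→Firm, Y→Firm, Z→Firm; Management's induced payoffs 6, 8, 4; outcome (Firm, Y), payoffs (0, 8).
Management gets 8 moving first and 9 moving second, so Management prefers to move second.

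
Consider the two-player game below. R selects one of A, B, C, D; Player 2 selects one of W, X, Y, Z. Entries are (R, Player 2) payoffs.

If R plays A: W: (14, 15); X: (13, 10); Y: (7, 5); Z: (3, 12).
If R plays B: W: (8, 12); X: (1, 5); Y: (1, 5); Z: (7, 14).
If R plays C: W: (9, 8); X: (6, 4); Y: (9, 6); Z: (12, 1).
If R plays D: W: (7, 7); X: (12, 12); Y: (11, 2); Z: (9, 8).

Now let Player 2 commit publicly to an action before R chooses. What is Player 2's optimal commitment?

Solve by backward induction (Player 2 leads).
- W → R plays A (best of 14, 8, 9, 7); Player 2 gets 15.
- X → R plays A (best of 13, 1, 6, 12); Player 2 gets 10.
- Y → R plays D (best of 7, 1, 9, 11); Player 2 gets 2.
- Z → R plays C (best of 3, 7, 12, 9); Player 2 gets 1.
Player 2's induced payoffs are 15, 10, 2, 1, so Player 2 commits to W. Subgame-perfect outcome: (A, W) with payoffs (14, 15).

W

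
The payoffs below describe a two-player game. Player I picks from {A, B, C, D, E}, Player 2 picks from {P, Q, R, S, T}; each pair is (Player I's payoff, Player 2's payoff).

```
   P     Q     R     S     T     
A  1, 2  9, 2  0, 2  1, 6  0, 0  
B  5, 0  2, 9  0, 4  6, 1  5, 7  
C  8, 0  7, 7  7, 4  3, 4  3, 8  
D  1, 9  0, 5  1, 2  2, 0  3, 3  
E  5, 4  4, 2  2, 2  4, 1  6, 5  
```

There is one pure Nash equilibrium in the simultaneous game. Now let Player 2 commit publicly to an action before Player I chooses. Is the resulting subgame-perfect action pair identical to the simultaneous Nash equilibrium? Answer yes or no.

Backward induction with Player 2 moving first.
- P → Player I plays C (best of 1, 5, 8, 1, 5); Player 2 gets 0.
- Q → Player I plays A (best of 9, 2, 7, 0, 4); Player 2 gets 2.
- R → Player I plays C (best of 0, 0, 7, 1, 2); Player 2 gets 4.
- S → Player I plays B (best of 1, 6, 3, 2, 4); Player 2 gets 1.
- T → Player I plays E (best of 0, 5, 3, 3, 6); Player 2 gets 5.
Maximizing over 0, 2, 4, 1, 5, Player 2 chooses T. Subgame-perfect outcome: (E, T) with payoffs (6, 5).
For the simultaneous game, intersect best replies.
Player I's best replies: P→C; Q→A; R→C; S→B; T→E.
Player 2's best replies: A→S; B→Q; C→T; D→P; E→T.
The unique mutual best reply is (E, T), giving (6, 5).
Sequential outcome (E, T) coincides with the Nash profile (E, T).

yes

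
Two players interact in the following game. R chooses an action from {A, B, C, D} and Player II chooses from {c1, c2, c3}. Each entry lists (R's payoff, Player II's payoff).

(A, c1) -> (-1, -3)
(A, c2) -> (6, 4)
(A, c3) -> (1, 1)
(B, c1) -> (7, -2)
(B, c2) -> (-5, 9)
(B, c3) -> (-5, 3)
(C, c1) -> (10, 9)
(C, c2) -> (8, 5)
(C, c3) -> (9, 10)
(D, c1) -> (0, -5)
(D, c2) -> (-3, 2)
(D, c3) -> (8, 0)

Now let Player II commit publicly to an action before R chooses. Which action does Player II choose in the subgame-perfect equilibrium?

Backward induction with Player II moving first.
- c1: R compares -1, 7, 10, 0 and picks C; Player II would get 9.
- c2: R compares 6, -5, 8, -3 and picks C; Player II would get 5.
- c3: R compares 1, -5, 9, 8 and picks C; Player II would get 10.
Among 9, 5, 10, the best is 10 at c3. Subgame-perfect outcome: (C, c3) with payoffs (9, 10).

c3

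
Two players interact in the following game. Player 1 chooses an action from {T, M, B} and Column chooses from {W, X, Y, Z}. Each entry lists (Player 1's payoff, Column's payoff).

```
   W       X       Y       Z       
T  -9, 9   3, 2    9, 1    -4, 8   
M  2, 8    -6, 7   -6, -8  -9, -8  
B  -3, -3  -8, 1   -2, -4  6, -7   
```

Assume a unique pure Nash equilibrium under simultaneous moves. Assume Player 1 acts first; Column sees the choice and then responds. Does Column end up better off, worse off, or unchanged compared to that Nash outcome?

unchanged

Work backward from Column's decision.
- T: BR = W, leader payoff -9.
- M: BR = W, leader payoff 2.
- B: BR = X, leader payoff -8.
Player 1's induced payoffs are -9, 2, -8, so Player 1 commits to M. Subgame-perfect outcome: (M, W) with payoffs (2, 8).
Under simultaneous play:
Player 1's best replies: W→M; X→T; Y→T; Z→B.
Column's best replies: T→W; M→W; B→X.
Only (M, W) has each player best-responding; Nash payoffs (2, 8).
Column earns 8 sequentially versus 8 at the Nash outcome: unchanged.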